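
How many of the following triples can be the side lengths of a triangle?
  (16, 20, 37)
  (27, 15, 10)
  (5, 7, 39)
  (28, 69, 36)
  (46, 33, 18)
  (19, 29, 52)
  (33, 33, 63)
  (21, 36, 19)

3

(16,20,37): 16+20 ≤ 37 → not valid
(10,15,27): 10+15 ≤ 27 → not valid
(5,7,39): 5+7 ≤ 39 → not valid
(28,36,69): 28+36 ≤ 69 → not valid
(18,33,46): 18+33 > 46 → valid
(19,29,52): 19+29 ≤ 52 → not valid
(33,33,63): 33+33 > 63 → valid
(19,21,36): 19+21 > 36 → valid
3 of the 8 triples form a triangle.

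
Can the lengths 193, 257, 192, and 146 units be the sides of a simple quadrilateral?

Yes

A quadrilateral exists iff every side is shorter than the sum of the others — equivalently, the longest side is less than the sum of the rest.
Longest side 257 < 531 (sum of the remaining 3), so yes.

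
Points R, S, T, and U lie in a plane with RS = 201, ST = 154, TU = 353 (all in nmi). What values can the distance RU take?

The maximum is all hops collinear in one direction: 201 + 154 + 353 = 708.
The longest hop is 353; the others sum to 355. Since 353 ≤ 355, the path can fold back on itself completely, so the minimum distance is 0.

0 ≤ RU ≤ 708 nmi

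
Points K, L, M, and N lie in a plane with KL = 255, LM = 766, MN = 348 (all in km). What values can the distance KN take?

The maximum is all hops collinear in one direction: 255 + 766 + 348 = 1369.
The longest hop is 766; the others sum to 603. Folding the others back against it leaves at least 766 − 603 = 163.

163 ≤ KN ≤ 1369 km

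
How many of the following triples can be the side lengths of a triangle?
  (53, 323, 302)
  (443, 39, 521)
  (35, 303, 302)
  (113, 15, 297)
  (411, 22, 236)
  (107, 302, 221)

(53,302,323): 53+302 > 323 → valid
(39,443,521): 39+443 ≤ 521 → not valid
(35,302,303): 35+302 > 303 → valid
(15,113,297): 15+113 ≤ 297 → not valid
(22,236,411): 22+236 ≤ 411 → not valid
(107,221,302): 107+221 > 302 → valid
3 of the 6 triples form a triangle.

3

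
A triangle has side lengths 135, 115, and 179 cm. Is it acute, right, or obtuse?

Compare the square of the longest side to the sum of squares of the other two: 115² + 135² = 31450 < 32041 = 179².

obtuse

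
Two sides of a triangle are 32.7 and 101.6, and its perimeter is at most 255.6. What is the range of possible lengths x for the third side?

Triangle inequality alone gives 68.9 < x < 134.3.
The perimeter condition gives x ≤ 255.6 − 32.7 − 101.6 = 121.3.
Intersecting the two: 68.9 < x ≤ 121.3.

68.9 < x ≤ 121.3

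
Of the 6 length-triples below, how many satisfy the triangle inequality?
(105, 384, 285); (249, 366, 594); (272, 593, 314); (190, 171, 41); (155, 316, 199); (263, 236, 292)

(105,285,384): 105+285 > 384 → valid
(249,366,594): 249+366 > 594 → valid
(272,314,593): 272+314 ≤ 593 → not valid
(41,171,190): 41+171 > 190 → valid
(155,199,316): 155+199 > 316 → valid
(236,263,292): 236+263 > 292 → valid
5 of the 6 triples form a triangle.

5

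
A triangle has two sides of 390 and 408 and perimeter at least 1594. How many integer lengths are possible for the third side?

2

Triangle inequality: 18 < x < 798. Perimeter ≥ 1594 gives x ≥ 1594 − 390 − 408 = 796.
So 796 ≤ x < 798; integers 796 through 797: 2 values.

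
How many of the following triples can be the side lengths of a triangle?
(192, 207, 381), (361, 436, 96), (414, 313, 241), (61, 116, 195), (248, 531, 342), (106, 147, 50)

5

(192,207,381): 192+207 > 381 → valid
(96,361,436): 96+361 > 436 → valid
(241,313,414): 241+313 > 414 → valid
(61,116,195): 61+116 ≤ 195 → not valid
(248,342,531): 248+342 > 531 → valid
(50,106,147): 50+106 > 147 → valid
5 of the 6 triples form a triangle.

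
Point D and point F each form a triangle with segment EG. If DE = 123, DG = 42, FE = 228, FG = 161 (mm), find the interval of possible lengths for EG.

From triangle DEG: |123 − 42| < EG < 123 + 42, i.e. 81 < EG < 165.
From triangle FEG: 67 < EG < 389.
Both must hold, so EG lies in the intersection.

81 < EG < 165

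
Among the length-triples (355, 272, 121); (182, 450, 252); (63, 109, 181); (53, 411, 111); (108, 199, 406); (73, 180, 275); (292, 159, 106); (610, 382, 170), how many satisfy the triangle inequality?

1

(121,272,355): 121+272 > 355 → valid
(182,252,450): 182+252 ≤ 450 → not valid
(63,109,181): 63+109 ≤ 181 → not valid
(53,111,411): 53+111 ≤ 411 → not valid
(108,199,406): 108+199 ≤ 406 → not valid
(73,180,275): 73+180 ≤ 275 → not valid
(106,159,292): 106+159 ≤ 292 → not valid
(170,382,610): 170+382 ≤ 610 → not valid
1 of the 8 triples forms a triangle.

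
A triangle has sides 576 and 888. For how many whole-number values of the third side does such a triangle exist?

1151

The third side lies in the open interval (312, 1464).
Integers from 313 to 1463 inclusive: 1463 − 313 + 1 = 1151.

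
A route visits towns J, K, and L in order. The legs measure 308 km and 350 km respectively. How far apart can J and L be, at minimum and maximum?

42 ≤ JL ≤ 658 km

By the triangle inequality, |308 − 350| ≤ JL ≤ 308 + 350.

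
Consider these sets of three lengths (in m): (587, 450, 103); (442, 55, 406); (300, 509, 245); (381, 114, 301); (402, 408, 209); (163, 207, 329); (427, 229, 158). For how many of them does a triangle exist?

(103,450,587): 103+450 ≤ 587 → not valid
(55,406,442): 55+406 > 442 → valid
(245,300,509): 245+300 > 509 → valid
(114,301,381): 114+301 > 381 → valid
(209,402,408): 209+402 > 408 → valid
(163,207,329): 163+207 > 329 → valid
(158,229,427): 158+229 ≤ 427 → not valid
5 of the 7 triples form a triangle.

5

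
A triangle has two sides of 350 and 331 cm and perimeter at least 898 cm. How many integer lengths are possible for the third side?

Triangle inequality: 19 < x < 681. Perimeter ≥ 898 gives x ≥ 898 − 350 − 331 = 217.
So 217 ≤ x < 681; integers 217 through 680: 464 values.

464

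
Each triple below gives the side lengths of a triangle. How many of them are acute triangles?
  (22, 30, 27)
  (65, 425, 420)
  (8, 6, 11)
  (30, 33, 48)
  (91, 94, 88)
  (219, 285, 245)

3

(22,30,27): 22²+27² = 1213 > 900 = 30² → acute
(65,425,420): 65²+420² = 180625 = 425² → right
(8,6,11): 6²+8² = 100 < 121 = 11² → obtuse
(30,33,48): 30²+33² = 1989 < 2304 = 48² → obtuse
(91,94,88): 88²+91² = 16025 > 8836 = 94² → acute
(219,285,245): 219²+245² = 107986 > 81225 = 285² → acute
3 of the 6 are acute.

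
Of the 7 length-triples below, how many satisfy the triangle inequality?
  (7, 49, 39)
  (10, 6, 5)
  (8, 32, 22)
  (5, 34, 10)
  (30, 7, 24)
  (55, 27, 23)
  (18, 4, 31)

(7,39,49): 7+39 ≤ 49 → not valid
(5,6,10): 5+6 > 10 → valid
(8,22,32): 8+22 ≤ 32 → not valid
(5,10,34): 5+10 ≤ 34 → not valid
(7,24,30): 7+24 > 30 → valid
(23,27,55): 23+27 ≤ 55 → not valid
(4,18,31): 4+18 ≤ 31 → not valid
2 of the 7 triples form a triangle.

2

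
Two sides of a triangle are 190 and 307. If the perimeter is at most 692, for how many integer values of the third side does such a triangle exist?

Triangle inequality: 117 < x < 497. Perimeter ≤ 692 gives x ≤ 692 − 190 − 307 = 195.
So 117 < x ≤ 195; integers 118 through 195: 78 values.

78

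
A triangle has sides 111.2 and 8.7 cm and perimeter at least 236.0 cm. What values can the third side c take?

116.1 ≤ c < 119.9 cm

Triangle inequality alone gives 102.5 < c < 119.9.
The perimeter condition gives c ≥ 236.0 − 111.2 − 8.7 = 116.1.
Intersecting the two: 116.1 ≤ c < 119.9.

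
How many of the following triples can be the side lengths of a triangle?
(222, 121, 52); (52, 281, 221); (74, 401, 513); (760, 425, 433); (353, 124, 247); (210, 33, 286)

2

(52,121,222): 52+121 ≤ 222 → not valid
(52,221,281): 52+221 ≤ 281 → not valid
(74,401,513): 74+401 ≤ 513 → not valid
(425,433,760): 425+433 > 760 → valid
(124,247,353): 124+247 > 353 → valid
(33,210,286): 33+210 ≤ 286 → not valid
2 of the 6 triples form a triangle.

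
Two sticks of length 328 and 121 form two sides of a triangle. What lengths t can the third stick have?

207 < t < 449

By the triangle inequality, t must be less than 328 + 121 = 449 and greater than |328 − 121| = 207.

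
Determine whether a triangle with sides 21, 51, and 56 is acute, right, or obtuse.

Compare the square of the longest side to the sum of squares of the other two: 21² + 51² = 3042 < 3136 = 56².

obtuse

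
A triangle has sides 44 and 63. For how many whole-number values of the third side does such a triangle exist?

The third side lies in the open interval (19, 107).
Integers from 20 to 106 inclusive: 106 − 20 + 1 = 87.

87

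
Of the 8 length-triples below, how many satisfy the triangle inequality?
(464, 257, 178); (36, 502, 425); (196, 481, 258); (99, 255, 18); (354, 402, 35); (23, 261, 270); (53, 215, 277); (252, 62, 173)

(178,257,464): 178+257 ≤ 464 → not valid
(36,425,502): 36+425 ≤ 502 → not valid
(196,258,481): 196+258 ≤ 481 → not valid
(18,99,255): 18+99 ≤ 255 → not valid
(35,354,402): 35+354 ≤ 402 → not valid
(23,261,270): 23+261 > 270 → valid
(53,215,277): 53+215 ≤ 277 → not valid
(62,173,252): 62+173 ≤ 252 → not valid
1 of the 8 triples forms a triangle.

1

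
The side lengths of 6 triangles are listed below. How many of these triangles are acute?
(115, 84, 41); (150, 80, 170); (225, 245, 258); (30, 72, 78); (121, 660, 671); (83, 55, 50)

1

(115,84,41): 41²+84² = 8737 < 13225 = 115² → obtuse
(150,80,170): 80²+150² = 28900 = 170² → right
(225,245,258): 225²+245² = 110650 > 66564 = 258² → acute
(30,72,78): 30²+72² = 6084 = 78² → right
(121,660,671): 121²+660² = 450241 = 671² → right
(83,55,50): 50²+55² = 5525 < 6889 = 83² → obtuse
1 of the 6 is acute.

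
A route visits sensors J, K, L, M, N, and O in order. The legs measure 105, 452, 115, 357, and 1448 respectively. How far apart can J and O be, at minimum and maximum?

The maximum is all hops collinear in one direction: 105 + 452 + 115 + 357 + 1448 = 2477.
The longest hop is 1448; the others sum to 1029. Folding the others back against it leaves at least 1448 − 1029 = 419.

419 ≤ JO ≤ 2477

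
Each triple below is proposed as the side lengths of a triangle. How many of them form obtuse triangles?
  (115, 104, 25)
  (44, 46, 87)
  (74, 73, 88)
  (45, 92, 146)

2

(115,104,25): 25²+104² = 11441 < 13225 = 115² → obtuse
(44,46,87): 44²+46² = 4052 < 7569 = 87² → obtuse
(74,73,88): 73²+74² = 10805 > 7744 = 88² → acute
(45,92,146): 45+92 ≤ 146, not a triangle
2 of the 4 are obtuse.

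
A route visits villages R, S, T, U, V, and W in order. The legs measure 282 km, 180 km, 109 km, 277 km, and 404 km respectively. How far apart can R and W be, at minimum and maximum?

The maximum is all hops collinear in one direction: 282 + 180 + 109 + 277 + 404 = 1252.
The longest hop is 404; the others sum to 848. Since 404 ≤ 848, the path can fold back on itself completely, so the minimum distance is 0.

0 ≤ RW ≤ 1252 km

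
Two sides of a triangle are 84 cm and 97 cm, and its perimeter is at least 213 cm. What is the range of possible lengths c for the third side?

32 ≤ c < 181

Triangle inequality alone gives 13 < c < 181.
The perimeter condition gives c ≥ 213 − 84 − 97 = 32.
Intersecting the two: 32 ≤ c < 181.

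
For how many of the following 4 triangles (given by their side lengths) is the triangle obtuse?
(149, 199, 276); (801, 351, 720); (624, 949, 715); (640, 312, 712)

(149,199,276): 149²+199² = 61802 < 76176 = 276² → obtuse
(801,351,720): 351²+720² = 641601 = 801² → right
(624,949,715): 624²+715² = 900601 = 949² → right
(640,312,712): 312²+640² = 506944 = 712² → right
1 of the 4 is obtuse.

1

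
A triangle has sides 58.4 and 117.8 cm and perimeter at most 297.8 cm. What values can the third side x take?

Triangle inequality alone gives 59.4 < x < 176.2.
The perimeter condition gives x ≤ 297.8 − 58.4 − 117.8 = 121.6.
Intersecting the two: 59.4 < x ≤ 121.6.

59.4 < x ≤ 121.6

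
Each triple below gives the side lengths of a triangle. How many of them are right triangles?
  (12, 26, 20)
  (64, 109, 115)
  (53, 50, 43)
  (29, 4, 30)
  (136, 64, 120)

1

(12,26,20): 12²+20² = 544 < 676 = 26² → obtuse
(64,109,115): 64²+109² = 15977 > 13225 = 115² → acute
(53,50,43): 43²+50² = 4349 > 2809 = 53² → acute
(29,4,30): 4²+29² = 857 < 900 = 30² → obtuse
(136,64,120): 64²+120² = 18496 = 136² → right
1 of the 5 is right.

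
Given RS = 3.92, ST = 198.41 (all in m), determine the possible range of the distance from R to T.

By the triangle inequality, |3.92 − 198.41| ≤ RT ≤ 3.92 + 198.41.

194.49 ≤ RT ≤ 202.33 m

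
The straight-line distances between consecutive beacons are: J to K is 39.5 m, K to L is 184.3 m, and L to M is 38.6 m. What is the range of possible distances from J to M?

106.2 ≤ JM ≤ 262.4 m

The maximum is all hops collinear in one direction: 39.5 + 184.3 + 38.6 = 262.4.
The longest hop is 184.3; the others sum to 78.1. Folding the others back against it leaves at least 184.3 − 78.1 = 106.2.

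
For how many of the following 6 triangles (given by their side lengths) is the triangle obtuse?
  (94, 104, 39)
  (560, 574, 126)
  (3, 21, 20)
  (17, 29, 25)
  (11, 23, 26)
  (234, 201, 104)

(94,104,39): 39²+94² = 10357 < 10816 = 104² → obtuse
(560,574,126): 126²+560² = 329476 = 574² → right
(3,21,20): 3²+20² = 409 < 441 = 21² → obtuse
(17,29,25): 17²+25² = 914 > 841 = 29² → acute
(11,23,26): 11²+23² = 650 < 676 = 26² → obtuse
(234,201,104): 104²+201² = 51217 < 54756 = 234² → obtuse
4 of the 6 are obtuse.

4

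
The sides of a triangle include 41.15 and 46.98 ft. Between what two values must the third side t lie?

5.83 < t < 88.13 (ft)

By the triangle inequality, t must be less than 41.15 + 46.98 = 88.13 and greater than |41.15 − 46.98| = 5.83.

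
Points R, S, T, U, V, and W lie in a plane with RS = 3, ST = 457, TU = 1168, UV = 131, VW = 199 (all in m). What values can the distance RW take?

The maximum is all hops collinear in one direction: 3 + 457 + 1168 + 131 + 199 = 1958.
The longest hop is 1168; the others sum to 790. Folding the others back against it leaves at least 1168 − 790 = 378.

378 ≤ RW ≤ 1958 m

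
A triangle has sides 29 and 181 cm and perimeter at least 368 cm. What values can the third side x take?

158 ≤ x < 210 cm

Triangle inequality alone gives 152 < x < 210.
The perimeter condition gives x ≥ 368 − 29 − 181 = 158.
Intersecting the two: 158 ≤ x < 210.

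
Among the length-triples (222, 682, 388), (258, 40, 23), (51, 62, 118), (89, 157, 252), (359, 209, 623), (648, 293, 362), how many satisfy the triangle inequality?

1

(222,388,682): 222+388 ≤ 682 → not valid
(23,40,258): 23+40 ≤ 258 → not valid
(51,62,118): 51+62 ≤ 118 → not valid
(89,157,252): 89+157 ≤ 252 → not valid
(209,359,623): 209+359 ≤ 623 → not valid
(293,362,648): 293+362 > 648 → valid
1 of the 6 triples forms a triangle.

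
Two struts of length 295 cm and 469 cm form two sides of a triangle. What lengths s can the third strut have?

By the triangle inequality, s must be less than 295 + 469 = 764 and greater than |295 − 469| = 174.

174 < s < 764 (cm)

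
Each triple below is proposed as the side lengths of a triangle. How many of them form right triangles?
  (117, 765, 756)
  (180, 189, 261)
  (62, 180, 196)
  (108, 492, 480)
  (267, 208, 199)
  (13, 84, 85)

(117,765,756): 117²+756² = 585225 = 765² → right
(180,189,261): 180²+189² = 68121 = 261² → right
(62,180,196): 62²+180² = 36244 < 38416 = 196² → obtuse
(108,492,480): 108²+480² = 242064 = 492² → right
(267,208,199): 199²+208² = 82865 > 71289 = 267² → acute
(13,84,85): 13²+84² = 7225 = 85² → right
4 of the 6 are right.

4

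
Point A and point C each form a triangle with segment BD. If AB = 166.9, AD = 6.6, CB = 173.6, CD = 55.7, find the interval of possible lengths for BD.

160.3 < BD < 173.5

From triangle ABD: |166.9 − 6.6| < BD < 166.9 + 6.6, i.e. 160.3 < BD < 173.5.
From triangle CBD: 117.9 < BD < 229.3.
Both must hold, so BD lies in the intersection.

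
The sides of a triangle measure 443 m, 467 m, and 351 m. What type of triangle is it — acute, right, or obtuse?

Compare the square of the longest side to the sum of squares of the other two: 351² + 443² = 319450 > 218089 = 467².

acute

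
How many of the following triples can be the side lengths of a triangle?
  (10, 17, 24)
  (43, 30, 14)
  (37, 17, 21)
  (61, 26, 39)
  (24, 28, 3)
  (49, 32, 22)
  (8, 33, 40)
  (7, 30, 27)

7

(10,17,24): 10+17 > 24 → valid
(14,30,43): 14+30 > 43 → valid
(17,21,37): 17+21 > 37 → valid
(26,39,61): 26+39 > 61 → valid
(3,24,28): 3+24 ≤ 28 → not valid
(22,32,49): 22+32 > 49 → valid
(8,33,40): 8+33 > 40 → valid
(7,27,30): 7+27 > 30 → valid
7 of the 8 triples form a triangle.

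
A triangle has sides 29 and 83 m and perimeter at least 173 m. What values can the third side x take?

61 ≤ x < 112

Triangle inequality alone gives 54 < x < 112.
The perimeter condition gives x ≥ 173 − 29 − 83 = 61.
Intersecting the two: 61 ≤ x < 112.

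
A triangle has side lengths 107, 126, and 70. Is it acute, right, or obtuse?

Compare the square of the longest side to the sum of squares of the other two: 70² + 107² = 16349 > 15876 = 126².

acute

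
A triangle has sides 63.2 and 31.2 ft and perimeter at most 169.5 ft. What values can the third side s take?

Triangle inequality alone gives 32.0 < s < 94.4.
The perimeter condition gives s ≤ 169.5 − 63.2 − 31.2 = 75.1.
Intersecting the two: 32.0 < s ≤ 75.1.

32.0 < s ≤ 75.1 ft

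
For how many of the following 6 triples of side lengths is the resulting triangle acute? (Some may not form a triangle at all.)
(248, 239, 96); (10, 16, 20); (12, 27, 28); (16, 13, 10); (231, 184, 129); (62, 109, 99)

4

(248,239,96): 96²+239² = 66337 > 61504 = 248² → acute
(10,16,20): 10²+16² = 356 < 400 = 20² → obtuse
(12,27,28): 12²+27² = 873 > 784 = 28² → acute
(16,13,10): 10²+13² = 269 > 256 = 16² → acute
(231,184,129): 129²+184² = 50497 < 53361 = 231² → obtuse
(62,109,99): 62²+99² = 13645 > 11881 = 109² → acute
4 of the 6 are acute.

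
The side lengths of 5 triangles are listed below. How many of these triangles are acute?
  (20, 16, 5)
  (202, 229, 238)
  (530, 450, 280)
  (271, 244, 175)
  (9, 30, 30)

3

(20,16,5): 5²+16² = 281 < 400 = 20² → obtuse
(202,229,238): 202²+229² = 93245 > 56644 = 238² → acute
(530,450,280): 280²+450² = 280900 = 530² → right
(271,244,175): 175²+244² = 90161 > 73441 = 271² → acute
(9,30,30): 9²+30² = 981 > 900 = 30² → acute
3 of the 5 are acute.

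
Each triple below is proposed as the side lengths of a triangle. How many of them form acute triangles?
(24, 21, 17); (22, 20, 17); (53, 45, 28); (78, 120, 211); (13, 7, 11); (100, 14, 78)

(24,21,17): 17²+21² = 730 > 576 = 24² → acute
(22,20,17): 17²+20² = 689 > 484 = 22² → acute
(53,45,28): 28²+45² = 2809 = 53² → right
(78,120,211): 78+120 ≤ 211, not a triangle
(13,7,11): 7²+11² = 170 > 169 = 13² → acute
(100,14,78): 14+78 ≤ 100, not a triangle
3 of the 6 are acute.

3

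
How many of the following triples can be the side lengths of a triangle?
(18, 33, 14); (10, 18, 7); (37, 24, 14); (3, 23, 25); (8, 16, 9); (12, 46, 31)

(14,18,33): 14+18 ≤ 33 → not valid
(7,10,18): 7+10 ≤ 18 → not valid
(14,24,37): 14+24 > 37 → valid
(3,23,25): 3+23 > 25 → valid
(8,9,16): 8+9 > 16 → valid
(12,31,46): 12+31 ≤ 46 → not valid
3 of the 6 triples form a triangle.

3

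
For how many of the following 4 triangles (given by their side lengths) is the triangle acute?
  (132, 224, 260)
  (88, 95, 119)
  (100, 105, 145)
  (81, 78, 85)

2

(132,224,260): 132²+224² = 67600 = 260² → right
(88,95,119): 88²+95² = 16769 > 14161 = 119² → acute
(100,105,145): 100²+105² = 21025 = 145² → right
(81,78,85): 78²+81² = 12645 > 7225 = 85² → acute
2 of the 4 are acute.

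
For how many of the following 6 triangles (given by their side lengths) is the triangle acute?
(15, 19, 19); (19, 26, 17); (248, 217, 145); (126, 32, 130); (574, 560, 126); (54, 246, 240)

(15,19,19): 15²+19² = 586 > 361 = 19² → acute
(19,26,17): 17²+19² = 650 < 676 = 26² → obtuse
(248,217,145): 145²+217² = 68114 > 61504 = 248² → acute
(126,32,130): 32²+126² = 16900 = 130² → right
(574,560,126): 126²+560² = 329476 = 574² → right
(54,246,240): 54²+240² = 60516 = 246² → right
2 of the 6 are acute.

2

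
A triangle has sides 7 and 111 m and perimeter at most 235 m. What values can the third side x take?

Triangle inequality alone gives 104 < x < 118.
The perimeter condition gives x ≤ 235 − 7 − 111 = 117.
Intersecting the two: 104 < x ≤ 117.

104 < x ≤ 117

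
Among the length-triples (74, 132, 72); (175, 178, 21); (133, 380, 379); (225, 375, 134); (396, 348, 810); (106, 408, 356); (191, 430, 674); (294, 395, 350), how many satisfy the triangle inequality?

5

(72,74,132): 72+74 > 132 → valid
(21,175,178): 21+175 > 178 → valid
(133,379,380): 133+379 > 380 → valid
(134,225,375): 134+225 ≤ 375 → not valid
(348,396,810): 348+396 ≤ 810 → not valid
(106,356,408): 106+356 > 408 → valid
(191,430,674): 191+430 ≤ 674 → not valid
(294,350,395): 294+350 > 395 → valid
5 of the 8 triples form a triangle.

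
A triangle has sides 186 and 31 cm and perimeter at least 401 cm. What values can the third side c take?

Triangle inequality alone gives 155 < c < 217.
The perimeter condition gives c ≥ 401 − 186 − 31 = 184.
Intersecting the two: 184 ≤ c < 217.

184 ≤ c < 217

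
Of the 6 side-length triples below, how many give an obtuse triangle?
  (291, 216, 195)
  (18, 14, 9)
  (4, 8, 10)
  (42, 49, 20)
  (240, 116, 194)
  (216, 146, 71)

5

(291,216,195): 195²+216² = 84681 = 291² → right
(18,14,9): 9²+14² = 277 < 324 = 18² → obtuse
(4,8,10): 4²+8² = 80 < 100 = 10² → obtuse
(42,49,20): 20²+42² = 2164 < 2401 = 49² → obtuse
(240,116,194): 116²+194² = 51092 < 57600 = 240² → obtuse
(216,146,71): 71²+146² = 26357 < 46656 = 216² → obtuse
5 of the 6 are obtuse.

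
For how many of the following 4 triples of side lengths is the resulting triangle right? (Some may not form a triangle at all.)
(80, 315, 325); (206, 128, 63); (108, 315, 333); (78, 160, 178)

(80,315,325): 80²+315² = 105625 = 325² → right
(206,128,63): 63+128 ≤ 206, not a triangle
(108,315,333): 108²+315² = 110889 = 333² → right
(78,160,178): 78²+160² = 31684 = 178² → right
3 of the 4 are right.

3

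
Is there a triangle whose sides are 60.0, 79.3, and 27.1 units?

Yes

The longest side is 79.3, and the other two sum to 87.1.
Since 87.1 > 79.3, the triangle inequality holds.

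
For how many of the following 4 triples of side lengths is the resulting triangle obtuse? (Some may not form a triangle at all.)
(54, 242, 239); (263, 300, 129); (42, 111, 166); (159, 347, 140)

(54,242,239): 54²+239² = 60037 > 58564 = 242² → acute
(263,300,129): 129²+263² = 85810 < 90000 = 300² → obtuse
(42,111,166): 42+111 ≤ 166, not a triangle
(159,347,140): 140+159 ≤ 347, not a triangle
1 of the 4 is obtuse.

1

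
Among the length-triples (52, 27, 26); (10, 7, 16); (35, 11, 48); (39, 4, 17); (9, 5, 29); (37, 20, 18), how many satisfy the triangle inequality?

3

(26,27,52): 26+27 > 52 → valid
(7,10,16): 7+10 > 16 → valid
(11,35,48): 11+35 ≤ 48 → not valid
(4,17,39): 4+17 ≤ 39 → not valid
(5,9,29): 5+9 ≤ 29 → not valid
(18,20,37): 18+20 > 37 → valid
3 of the 6 triples form a triangle.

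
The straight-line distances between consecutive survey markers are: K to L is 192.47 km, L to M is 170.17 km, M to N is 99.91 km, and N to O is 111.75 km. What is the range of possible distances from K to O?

The maximum is all hops collinear in one direction: 192.47 + 170.17 + 99.91 + 111.75 = 574.30.
The longest hop is 192.47; the others sum to 381.83. Since 192.47 ≤ 381.83, the path can fold back on itself completely, so the minimum distance is 0.

0 ≤ KO ≤ 574.30 km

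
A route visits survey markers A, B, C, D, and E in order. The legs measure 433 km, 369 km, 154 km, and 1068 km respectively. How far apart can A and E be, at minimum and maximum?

The maximum is all hops collinear in one direction: 433 + 369 + 154 + 1068 = 2024.
The longest hop is 1068; the others sum to 956. Folding the others back against it leaves at least 1068 − 956 = 112.

112 ≤ AE ≤ 2024 km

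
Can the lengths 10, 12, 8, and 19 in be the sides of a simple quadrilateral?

A quadrilateral exists iff every side is shorter than the sum of the others — equivalently, the longest side is less than the sum of the rest.
Longest side 19 < 30 (sum of the remaining 3), so yes.

Yes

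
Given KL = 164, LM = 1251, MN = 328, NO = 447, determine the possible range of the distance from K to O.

312 ≤ KO ≤ 2190

The maximum is all hops collinear in one direction: 164 + 1251 + 328 + 447 = 2190.
The longest hop is 1251; the others sum to 939. Folding the others back against it leaves at least 1251 − 939 = 312.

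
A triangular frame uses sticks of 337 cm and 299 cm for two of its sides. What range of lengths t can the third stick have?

38 < t < 636 (cm)

By the triangle inequality, t must be less than 337 + 299 = 636 and greater than |337 − 299| = 38.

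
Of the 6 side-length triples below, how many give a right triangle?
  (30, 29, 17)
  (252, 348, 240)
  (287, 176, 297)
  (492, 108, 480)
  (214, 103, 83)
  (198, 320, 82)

(30,29,17): 17²+29² = 1130 > 900 = 30² → acute
(252,348,240): 240²+252² = 121104 = 348² → right
(287,176,297): 176²+287² = 113345 > 88209 = 297² → acute
(492,108,480): 108²+480² = 242064 = 492² → right
(214,103,83): 83+103 ≤ 214, not a triangle
(198,320,82): 82+198 ≤ 320, not a triangle
2 of the 6 are right.

2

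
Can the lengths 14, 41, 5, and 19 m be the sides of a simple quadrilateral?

For a quadrilateral, each side must be shorter than the sum of the others.
Here the longest side is 41, but the remaining 3 sides sum to only 38.

No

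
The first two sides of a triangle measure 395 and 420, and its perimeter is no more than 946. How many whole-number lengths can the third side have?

106

Triangle inequality: 25 < x < 815. Perimeter ≤ 946 gives x ≤ 946 − 395 − 420 = 131.
So 25 < x ≤ 131; integers 26 through 131: 106 values.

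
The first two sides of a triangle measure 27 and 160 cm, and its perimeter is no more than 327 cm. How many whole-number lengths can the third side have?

7

Triangle inequality: 133 < x < 187. Perimeter ≤ 327 gives x ≤ 327 − 27 − 160 = 140.
So 133 < x ≤ 140; integers 134 through 140: 7 values.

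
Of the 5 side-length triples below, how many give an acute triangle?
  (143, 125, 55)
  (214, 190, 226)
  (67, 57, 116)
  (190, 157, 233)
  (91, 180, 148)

(143,125,55): 55²+125² = 18650 < 20449 = 143² → obtuse
(214,190,226): 190²+214² = 81896 > 51076 = 226² → acute
(67,57,116): 57²+67² = 7738 < 13456 = 116² → obtuse
(190,157,233): 157²+190² = 60749 > 54289 = 233² → acute
(91,180,148): 91²+148² = 30185 < 32400 = 180² → obtuse
2 of the 5 are acute.

2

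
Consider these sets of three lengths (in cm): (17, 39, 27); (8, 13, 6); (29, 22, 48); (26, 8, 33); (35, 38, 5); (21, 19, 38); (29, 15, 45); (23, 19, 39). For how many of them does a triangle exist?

(17,27,39): 17+27 > 39 → valid
(6,8,13): 6+8 > 13 → valid
(22,29,48): 22+29 > 48 → valid
(8,26,33): 8+26 > 33 → valid
(5,35,38): 5+35 > 38 → valid
(19,21,38): 19+21 > 38 → valid
(15,29,45): 15+29 ≤ 45 → not valid
(19,23,39): 19+23 > 39 → valid
7 of the 8 triples form a triangle.

7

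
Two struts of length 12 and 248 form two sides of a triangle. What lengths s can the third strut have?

By the triangle inequality, s must be less than 12 + 248 = 260 and greater than |12 − 248| = 236.

236 < s < 260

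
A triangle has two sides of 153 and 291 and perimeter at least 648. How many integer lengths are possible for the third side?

Triangle inequality: 138 < x < 444. Perimeter ≥ 648 gives x ≥ 648 − 153 − 291 = 204.
So 204 ≤ x < 444; integers 204 through 443: 240 values.

240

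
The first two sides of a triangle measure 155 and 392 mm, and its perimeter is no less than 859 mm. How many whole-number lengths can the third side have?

235

Triangle inequality: 237 < x < 547. Perimeter ≥ 859 gives x ≥ 859 − 155 − 392 = 312.
So 312 ≤ x < 547; integers 312 through 546: 235 values.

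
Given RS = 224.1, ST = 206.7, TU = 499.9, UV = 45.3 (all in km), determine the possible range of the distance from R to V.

23.8 ≤ RV ≤ 976.0 km

The maximum is all hops collinear in one direction: 224.1 + 206.7 + 499.9 + 45.3 = 976.0.
The longest hop is 499.9; the others sum to 476.1. Folding the others back against it leaves at least 499.9 − 476.1 = 23.8.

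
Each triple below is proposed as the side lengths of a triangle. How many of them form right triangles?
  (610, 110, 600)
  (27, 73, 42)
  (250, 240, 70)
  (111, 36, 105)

(610,110,600): 110²+600² = 372100 = 610² → right
(27,73,42): 27+42 ≤ 73, not a triangle
(250,240,70): 70²+240² = 62500 = 250² → right
(111,36,105): 36²+105² = 12321 = 111² → right
3 of the 4 are right.

3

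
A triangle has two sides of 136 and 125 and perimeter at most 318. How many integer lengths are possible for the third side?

46

Triangle inequality: 11 < x < 261. Perimeter ≤ 318 gives x ≤ 318 − 136 − 125 = 57.
So 11 < x ≤ 57; integers 12 through 57: 46 values.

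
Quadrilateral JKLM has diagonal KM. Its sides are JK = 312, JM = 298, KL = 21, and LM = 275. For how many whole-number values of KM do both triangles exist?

From triangle JKM: 14 < KM < 610.
From triangle LKM: 254 < KM < 296.
Intersection: 254 < KM < 296, so integers 255 through 295: 41 values.

41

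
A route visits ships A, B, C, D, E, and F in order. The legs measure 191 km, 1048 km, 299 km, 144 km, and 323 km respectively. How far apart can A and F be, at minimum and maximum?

91 ≤ AF ≤ 2005 km

The maximum is all hops collinear in one direction: 191 + 1048 + 299 + 144 + 323 = 2005.
The longest hop is 1048; the others sum to 957. Folding the others back against it leaves at least 1048 − 957 = 91.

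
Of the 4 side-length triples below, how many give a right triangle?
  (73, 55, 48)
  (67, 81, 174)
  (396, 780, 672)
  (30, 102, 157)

(73,55,48): 48²+55² = 5329 = 73² → right
(67,81,174): 67+81 ≤ 174, not a triangle
(396,780,672): 396²+672² = 608400 = 780² → right
(30,102,157): 30+102 ≤ 157, not a triangle
2 of the 4 are right.

2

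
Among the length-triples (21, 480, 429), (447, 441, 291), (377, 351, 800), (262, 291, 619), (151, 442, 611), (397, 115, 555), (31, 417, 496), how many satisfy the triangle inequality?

1

(21,429,480): 21+429 ≤ 480 → not valid
(291,441,447): 291+441 > 447 → valid
(351,377,800): 351+377 ≤ 800 → not valid
(262,291,619): 262+291 ≤ 619 → not valid
(151,442,611): 151+442 ≤ 611 → not valid
(115,397,555): 115+397 ≤ 555 → not valid
(31,417,496): 31+417 ≤ 496 → not valid
1 of the 7 triples forms a triangle.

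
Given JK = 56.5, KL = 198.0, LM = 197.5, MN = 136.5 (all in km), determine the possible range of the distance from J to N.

0 ≤ JN ≤ 588.5 km

The maximum is all hops collinear in one direction: 56.5 + 198.0 + 197.5 + 136.5 = 588.5.
The longest hop is 198.0; the others sum to 390.5. Since 198.0 ≤ 390.5, the path can fold back on itself completely, so the minimum distance is 0.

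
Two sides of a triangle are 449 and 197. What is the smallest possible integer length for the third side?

The third side must be strictly greater than |449 − 197| = 252.
The smallest integer above 252 is 253.

253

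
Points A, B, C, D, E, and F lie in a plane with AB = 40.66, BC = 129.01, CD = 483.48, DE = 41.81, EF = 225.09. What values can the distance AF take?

The maximum is all hops collinear in one direction: 40.66 + 129.01 + 483.48 + 41.81 + 225.09 = 920.05.
The longest hop is 483.48; the others sum to 436.57. Folding the others back against it leaves at least 483.48 − 436.57 = 46.91.

46.91 ≤ AF ≤ 920.05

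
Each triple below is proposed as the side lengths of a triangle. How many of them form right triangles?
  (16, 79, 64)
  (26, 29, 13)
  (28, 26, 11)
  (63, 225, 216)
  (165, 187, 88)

(16,79,64): 16²+64² = 4352 < 6241 = 79² → obtuse
(26,29,13): 13²+26² = 845 > 841 = 29² → acute
(28,26,11): 11²+26² = 797 > 784 = 28² → acute
(63,225,216): 63²+216² = 50625 = 225² → right
(165,187,88): 88²+165² = 34969 = 187² → right
2 of the 5 are right.

2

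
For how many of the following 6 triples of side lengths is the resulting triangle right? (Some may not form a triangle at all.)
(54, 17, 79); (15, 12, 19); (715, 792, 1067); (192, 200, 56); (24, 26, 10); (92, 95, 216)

(54,17,79): 17+54 ≤ 79, not a triangle
(15,12,19): 12²+15² = 369 > 361 = 19² → acute
(715,792,1067): 715²+792² = 1138489 = 1067² → right
(192,200,56): 56²+192² = 40000 = 200² → right
(24,26,10): 10²+24² = 676 = 26² → right
(92,95,216): 92+95 ≤ 216, not a triangle
3 of the 6 are right.

3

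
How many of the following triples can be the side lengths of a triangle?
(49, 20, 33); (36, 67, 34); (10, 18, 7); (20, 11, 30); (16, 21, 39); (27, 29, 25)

4

(20,33,49): 20+33 > 49 → valid
(34,36,67): 34+36 > 67 → valid
(7,10,18): 7+10 ≤ 18 → not valid
(11,20,30): 11+20 > 30 → valid
(16,21,39): 16+21 ≤ 39 → not valid
(25,27,29): 25+27 > 29 → valid
4 of the 6 triples form a triangle.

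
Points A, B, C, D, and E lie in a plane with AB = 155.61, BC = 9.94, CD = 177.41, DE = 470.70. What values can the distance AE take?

127.74 ≤ AE ≤ 813.66

The maximum is all hops collinear in one direction: 155.61 + 9.94 + 177.41 + 470.70 = 813.66.
The longest hop is 470.70; the others sum to 342.96. Folding the others back against it leaves at least 470.70 − 342.96 = 127.74.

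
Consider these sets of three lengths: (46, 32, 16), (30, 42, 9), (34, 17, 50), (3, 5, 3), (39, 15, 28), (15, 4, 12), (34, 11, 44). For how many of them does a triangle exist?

6

(16,32,46): 16+32 > 46 → valid
(9,30,42): 9+30 ≤ 42 → not valid
(17,34,50): 17+34 > 50 → valid
(3,3,5): 3+3 > 5 → valid
(15,28,39): 15+28 > 39 → valid
(4,12,15): 4+12 > 15 → valid
(11,34,44): 11+34 > 44 → valid
6 of the 7 triples form a triangle.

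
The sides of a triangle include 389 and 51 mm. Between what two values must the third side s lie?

By the triangle inequality, s must be less than 389 + 51 = 440 and greater than |389 − 51| = 338.

338 < s < 440 (mm)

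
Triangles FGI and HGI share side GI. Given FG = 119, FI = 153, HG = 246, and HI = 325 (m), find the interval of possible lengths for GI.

From triangle FGI: |119 − 153| < GI < 119 + 153, i.e. 34 < GI < 272.
From triangle HGI: 79 < GI < 571.
Both must hold, so GI lies in the intersection.

79 < GI < 272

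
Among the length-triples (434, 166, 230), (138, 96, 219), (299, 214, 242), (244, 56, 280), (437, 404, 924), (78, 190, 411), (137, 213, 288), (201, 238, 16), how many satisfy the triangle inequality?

(166,230,434): 166+230 ≤ 434 → not valid
(96,138,219): 96+138 > 219 → valid
(214,242,299): 214+242 > 299 → valid
(56,244,280): 56+244 > 280 → valid
(404,437,924): 404+437 ≤ 924 → not valid
(78,190,411): 78+190 ≤ 411 → not valid
(137,213,288): 137+213 > 288 → valid
(16,201,238): 16+201 ≤ 238 → not valid
4 of the 8 triples form a triangle.

4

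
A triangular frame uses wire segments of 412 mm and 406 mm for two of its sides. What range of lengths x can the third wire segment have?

6 < x < 818 (mm)

By the triangle inequality, x must be less than 412 + 406 = 818 and greater than |412 − 406| = 6.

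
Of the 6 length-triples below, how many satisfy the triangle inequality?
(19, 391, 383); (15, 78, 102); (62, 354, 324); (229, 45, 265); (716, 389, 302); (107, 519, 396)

3

(19,383,391): 19+383 > 391 → valid
(15,78,102): 15+78 ≤ 102 → not valid
(62,324,354): 62+324 > 354 → valid
(45,229,265): 45+229 > 265 → valid
(302,389,716): 302+389 ≤ 716 → not valid
(107,396,519): 107+396 ≤ 519 → not valid
3 of the 6 triples form a triangle.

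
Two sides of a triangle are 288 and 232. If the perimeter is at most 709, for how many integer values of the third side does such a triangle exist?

133

Triangle inequality: 56 < x < 520. Perimeter ≤ 709 gives x ≤ 709 − 288 − 232 = 189.
So 56 < x ≤ 189; integers 57 through 189: 133 values.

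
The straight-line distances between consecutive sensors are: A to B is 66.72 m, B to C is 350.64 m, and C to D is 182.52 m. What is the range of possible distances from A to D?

101.40 ≤ AD ≤ 599.88 m

The maximum is all hops collinear in one direction: 66.72 + 350.64 + 182.52 = 599.88.
The longest hop is 350.64; the others sum to 249.24. Folding the others back against it leaves at least 350.64 − 249.24 = 101.40.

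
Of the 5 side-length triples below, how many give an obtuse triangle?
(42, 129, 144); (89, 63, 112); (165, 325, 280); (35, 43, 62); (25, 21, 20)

3

(42,129,144): 42²+129² = 18405 < 20736 = 144² → obtuse
(89,63,112): 63²+89² = 11890 < 12544 = 112² → obtuse
(165,325,280): 165²+280² = 105625 = 325² → right
(35,43,62): 35²+43² = 3074 < 3844 = 62² → obtuse
(25,21,20): 20²+21² = 841 > 625 = 25² → acute
3 of the 5 are obtuse.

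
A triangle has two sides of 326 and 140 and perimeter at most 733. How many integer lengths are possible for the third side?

Triangle inequality: 186 < x < 466. Perimeter ≤ 733 gives x ≤ 733 − 326 − 140 = 267.
So 186 < x ≤ 267; integers 187 through 267: 81 values.

81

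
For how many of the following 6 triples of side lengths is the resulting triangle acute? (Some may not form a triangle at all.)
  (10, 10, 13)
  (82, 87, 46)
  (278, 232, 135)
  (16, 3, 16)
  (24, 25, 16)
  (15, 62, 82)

4

(10,10,13): 10²+10² = 200 > 169 = 13² → acute
(82,87,46): 46²+82² = 8840 > 7569 = 87² → acute
(278,232,135): 135²+232² = 72049 < 77284 = 278² → obtuse
(16,3,16): 3²+16² = 265 > 256 = 16² → acute
(24,25,16): 16²+24² = 832 > 625 = 25² → acute
(15,62,82): 15+62 ≤ 82, not a triangle
4 of the 6 are acute.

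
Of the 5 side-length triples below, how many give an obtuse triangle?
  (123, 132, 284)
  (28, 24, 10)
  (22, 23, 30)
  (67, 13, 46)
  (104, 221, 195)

(123,132,284): 123+132 ≤ 284, not a triangle
(28,24,10): 10²+24² = 676 < 784 = 28² → obtuse
(22,23,30): 22²+23² = 1013 > 900 = 30² → acute
(67,13,46): 13+46 ≤ 67, not a triangle
(104,221,195): 104²+195² = 48841 = 221² → right
1 of the 5 is obtuse.

1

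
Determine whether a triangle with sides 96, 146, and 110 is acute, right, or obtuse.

right

Compare the square of the longest side to the sum of squares of the other two: 96² + 110² = 21316 = 146².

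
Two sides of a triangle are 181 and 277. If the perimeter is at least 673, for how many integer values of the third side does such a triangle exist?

Triangle inequality: 96 < x < 458. Perimeter ≥ 673 gives x ≥ 673 − 181 − 277 = 215.
So 215 ≤ x < 458; integers 215 through 457: 243 values.

243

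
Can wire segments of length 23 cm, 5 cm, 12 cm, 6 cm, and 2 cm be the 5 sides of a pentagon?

A pentagon exists iff every side is shorter than the sum of the others — equivalently, the longest side is less than the sum of the rest.
Longest side 23 < 25 (sum of the remaining 4), so yes.

Yes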